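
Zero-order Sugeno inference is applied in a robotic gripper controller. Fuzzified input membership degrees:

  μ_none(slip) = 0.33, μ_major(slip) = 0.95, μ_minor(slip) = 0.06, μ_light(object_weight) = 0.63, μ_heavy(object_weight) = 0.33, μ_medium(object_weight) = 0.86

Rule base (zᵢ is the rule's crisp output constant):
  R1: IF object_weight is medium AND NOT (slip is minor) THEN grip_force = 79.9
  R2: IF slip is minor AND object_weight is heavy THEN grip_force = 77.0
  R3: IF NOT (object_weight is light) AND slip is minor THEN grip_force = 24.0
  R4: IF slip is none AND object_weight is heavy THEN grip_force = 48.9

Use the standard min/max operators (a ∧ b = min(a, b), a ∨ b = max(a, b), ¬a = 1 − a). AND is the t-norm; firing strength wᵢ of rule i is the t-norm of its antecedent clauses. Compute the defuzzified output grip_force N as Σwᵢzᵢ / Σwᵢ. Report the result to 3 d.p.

69.398

R1 (z=79.9): medium=0.86, ¬minor=1−0.06=0.94; AND[min(a, b)] → w = 0.86
R2 (z=77.0): minor=0.06, heavy=0.33; AND[min(a, b)] → w = 0.06
R3 (z=24.0): ¬light=1−0.63=0.37, minor=0.06; AND[min(a, b)] → w = 0.06
R4 (z=48.9): none=0.33, heavy=0.33; AND[min(a, b)] → w = 0.33
Weighted average = (0.86·79.9 + 0.06·77.0 + 0.06·24.0 + 0.33·48.9) / (0.86 + 0.06 + 0.06 + 0.33)
  = 90.9110 / 1.3100 = 69.398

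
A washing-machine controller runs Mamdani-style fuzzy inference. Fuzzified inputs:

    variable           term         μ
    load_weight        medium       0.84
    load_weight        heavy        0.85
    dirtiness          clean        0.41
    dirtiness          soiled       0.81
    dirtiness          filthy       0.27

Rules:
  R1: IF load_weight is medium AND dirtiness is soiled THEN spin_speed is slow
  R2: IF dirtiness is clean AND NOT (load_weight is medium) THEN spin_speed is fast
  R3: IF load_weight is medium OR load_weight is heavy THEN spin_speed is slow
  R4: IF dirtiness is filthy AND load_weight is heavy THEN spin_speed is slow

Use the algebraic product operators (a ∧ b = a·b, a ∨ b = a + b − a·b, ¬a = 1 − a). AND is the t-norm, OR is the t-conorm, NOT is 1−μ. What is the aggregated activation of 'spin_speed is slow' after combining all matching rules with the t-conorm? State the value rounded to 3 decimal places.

R1: medium=0.84, soiled=0.81; AND[a·b] → w = 0.6804
R2: clean=0.41, ¬medium=1−0.84=0.16; AND[a·b] → w = 0.0656
R3: medium=0.84, heavy=0.85; OR[a + b − a·b] → w = 0.9760
R4: filthy=0.27, heavy=0.85; AND[a·b] → w = 0.2295
Rules with consequent 'slow': {R1, R3, R4} → strengths 0.6804, 0.9760, 0.2295
Aggregate via t-conorm [a + b − a·b]: 0.9941

0.994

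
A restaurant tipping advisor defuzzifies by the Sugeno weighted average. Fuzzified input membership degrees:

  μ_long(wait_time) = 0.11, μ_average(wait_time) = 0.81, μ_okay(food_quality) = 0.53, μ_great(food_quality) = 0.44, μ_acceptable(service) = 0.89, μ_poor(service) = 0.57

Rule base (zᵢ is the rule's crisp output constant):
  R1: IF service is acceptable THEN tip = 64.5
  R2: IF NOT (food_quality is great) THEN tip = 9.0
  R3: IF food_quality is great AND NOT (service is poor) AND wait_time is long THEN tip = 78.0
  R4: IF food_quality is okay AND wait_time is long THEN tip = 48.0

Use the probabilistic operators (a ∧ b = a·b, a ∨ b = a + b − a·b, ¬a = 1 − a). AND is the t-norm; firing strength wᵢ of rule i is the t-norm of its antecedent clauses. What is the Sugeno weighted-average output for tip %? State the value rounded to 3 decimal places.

43.729

R1 (z=64.5): acceptable=0.89 → w = 0.8900
R2 (z=9.0): ¬great=1−0.44=0.56 → w = 0.5600
R3 (z=78.0): great=0.44, ¬poor=1−0.57=0.43, long=0.11; AND[a·b] → w = 0.0208
R4 (z=48.0): okay=0.53, long=0.11; AND[a·b] → w = 0.0583
Weighted average = (0.8900·64.5 + 0.5600·9.0 + 0.0208·78.0 + 0.0583·48.0) / (0.8900 + 0.5600 + 0.0208 + 0.0583)
  = 66.8667 / 1.5291 = 43.729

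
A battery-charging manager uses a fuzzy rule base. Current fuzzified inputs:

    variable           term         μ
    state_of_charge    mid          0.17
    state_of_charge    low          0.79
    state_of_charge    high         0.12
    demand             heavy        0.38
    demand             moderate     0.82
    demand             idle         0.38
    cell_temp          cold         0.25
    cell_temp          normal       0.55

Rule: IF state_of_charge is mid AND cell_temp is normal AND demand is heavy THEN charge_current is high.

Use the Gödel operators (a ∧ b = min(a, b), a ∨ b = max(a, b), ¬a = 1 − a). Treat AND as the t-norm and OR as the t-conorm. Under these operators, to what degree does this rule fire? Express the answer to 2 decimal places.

firing strength: mid=0.17, normal=0.55, heavy=0.38; AND[min(a, b)] → w = 0.17

0.17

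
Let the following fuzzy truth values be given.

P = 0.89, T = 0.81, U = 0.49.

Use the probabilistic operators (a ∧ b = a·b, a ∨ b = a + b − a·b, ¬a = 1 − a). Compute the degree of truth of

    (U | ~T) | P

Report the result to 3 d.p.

~T = 1 − 0.8100 = 0.1900
U | ~T = a + b − a·b on (0.4900, 0.1900) = 0.5869
(U | ~T) | P = a + b − a·b on (0.5869, 0.8900) = 0.9546

0.955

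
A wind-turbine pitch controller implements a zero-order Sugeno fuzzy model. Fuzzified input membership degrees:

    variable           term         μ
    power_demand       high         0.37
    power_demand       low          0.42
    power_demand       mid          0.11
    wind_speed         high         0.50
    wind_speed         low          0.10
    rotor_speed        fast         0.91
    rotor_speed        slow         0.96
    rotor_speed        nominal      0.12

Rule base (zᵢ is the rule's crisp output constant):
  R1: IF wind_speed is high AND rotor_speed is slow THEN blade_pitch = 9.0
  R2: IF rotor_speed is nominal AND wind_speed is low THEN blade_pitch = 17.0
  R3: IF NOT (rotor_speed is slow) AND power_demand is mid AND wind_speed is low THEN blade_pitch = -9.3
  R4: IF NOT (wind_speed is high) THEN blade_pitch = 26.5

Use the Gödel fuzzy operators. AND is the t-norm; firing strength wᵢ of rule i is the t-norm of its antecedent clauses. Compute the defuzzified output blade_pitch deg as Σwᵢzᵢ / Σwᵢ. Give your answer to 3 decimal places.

R1 (z=9.0): high=0.50, slow=0.96; AND[min(a, b)] → w = 0.50
R2 (z=17.0): nominal=0.12, low=0.10; AND[min(a, b)] → w = 0.10
R3 (z=-9.3): ¬slow=1−0.96=0.04, mid=0.11, low=0.10; AND[min(a, b)] → w = 0.04
R4 (z=26.5): ¬high=1−0.50=0.50 → w = 0.50
Weighted average = (0.50·9.0 + 0.10·17.0 + 0.04·-9.3 + 0.50·26.5) / (0.50 + 0.10 + 0.04 + 0.50)
  = 19.0780 / 1.1400 = 16.735

16.735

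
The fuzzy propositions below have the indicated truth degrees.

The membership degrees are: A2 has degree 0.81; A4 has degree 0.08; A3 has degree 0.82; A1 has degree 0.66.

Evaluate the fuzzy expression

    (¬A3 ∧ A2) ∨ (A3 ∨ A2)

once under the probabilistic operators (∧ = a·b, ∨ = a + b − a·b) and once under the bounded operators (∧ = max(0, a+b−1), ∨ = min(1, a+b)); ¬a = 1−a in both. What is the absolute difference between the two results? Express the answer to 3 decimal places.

Under probabilistic:
  ¬A3 = 1 − 0.8200 = 0.1800
  ¬A3 ∧ A2 = a·b on (0.1800, 0.8100) = 0.1458
  A3 ∨ A2 = a + b − a·b on (0.8200, 0.8100) = 0.9658
  (¬A3 ∧ A2) ∨ (A3 ∨ A2) = a + b − a·b on (0.1458, 0.9658) = 0.9708
  → value = 0.9708
Under bounded:
  ¬A3 = 1 − 0.82 = 0.18
  ¬A3 ∧ A2 = max(0, a+b−1) on (0.18, 0.81) = 0.00
  A3 ∨ A2 = min(1, a+b) on (0.82, 0.81) = 1.00
  (¬A3 ∧ A2) ∨ (A3 ∨ A2) = min(1, a+b) on (0.00, 1.00) = 1.00
  → value = 1.0000
|0.9708 − 1.0000| = 0.029

0.029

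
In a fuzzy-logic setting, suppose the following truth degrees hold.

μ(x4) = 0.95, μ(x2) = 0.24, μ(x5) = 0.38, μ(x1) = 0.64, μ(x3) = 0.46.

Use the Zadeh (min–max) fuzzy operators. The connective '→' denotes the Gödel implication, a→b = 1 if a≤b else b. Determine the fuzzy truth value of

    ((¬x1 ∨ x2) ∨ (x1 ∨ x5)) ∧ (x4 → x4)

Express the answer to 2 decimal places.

0.64

¬x1 = 1 − 0.64 = 0.36
¬x1 ∨ x2 = max(a, b) on (0.36, 0.24) = 0.36
x1 ∨ x5 = max(a, b) on (0.64, 0.38) = 0.64
(¬x1 ∨ x2) ∨ (x1 ∨ x5) = max(a, b) on (0.36, 0.64) = 0.64
x4 → x4  [Gödel: 1 if a≤b else b] with a=0.95, b=0.95 → 1.00
((¬x1 ∨ x2) ∨ (x1 ∨ x5)) ∧ (x4 → x4) = min(a, b) on (0.64, 1.00) = 0.64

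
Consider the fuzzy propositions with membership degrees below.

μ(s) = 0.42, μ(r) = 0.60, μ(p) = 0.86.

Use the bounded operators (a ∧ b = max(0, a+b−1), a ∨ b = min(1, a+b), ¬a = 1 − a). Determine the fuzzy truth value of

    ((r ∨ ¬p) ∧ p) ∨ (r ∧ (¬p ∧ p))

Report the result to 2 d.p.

0.60

¬p = 1 − 0.86 = 0.14
r ∨ ¬p = min(1, a+b) on (0.60, 0.14) = 0.74
(r ∨ ¬p) ∧ p = max(0, a+b−1) on (0.74, 0.86) = 0.60
¬p = 1 − 0.86 = 0.14
¬p ∧ p = max(0, a+b−1) on (0.14, 0.86) = 0.00
r ∧ (¬p ∧ p) = max(0, a+b−1) on (0.60, 0.00) = 0.00
((r ∨ ¬p) ∧ p) ∨ (r ∧ (¬p ∧ p)) = min(1, a+b) on (0.60, 0.00) = 0.60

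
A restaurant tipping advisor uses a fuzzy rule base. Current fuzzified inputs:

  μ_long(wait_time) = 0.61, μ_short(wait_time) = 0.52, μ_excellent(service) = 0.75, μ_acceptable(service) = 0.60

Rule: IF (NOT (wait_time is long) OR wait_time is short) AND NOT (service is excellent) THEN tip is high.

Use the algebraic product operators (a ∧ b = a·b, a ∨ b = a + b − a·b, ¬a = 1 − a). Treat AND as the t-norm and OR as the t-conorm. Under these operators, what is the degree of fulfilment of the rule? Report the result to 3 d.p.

firing strength: (¬long=1−0.61=0.39 OR short=0.52) = 0.7072; AND[a·b] with ¬excellent=1−0.75=0.25 → w = 0.1768

0.177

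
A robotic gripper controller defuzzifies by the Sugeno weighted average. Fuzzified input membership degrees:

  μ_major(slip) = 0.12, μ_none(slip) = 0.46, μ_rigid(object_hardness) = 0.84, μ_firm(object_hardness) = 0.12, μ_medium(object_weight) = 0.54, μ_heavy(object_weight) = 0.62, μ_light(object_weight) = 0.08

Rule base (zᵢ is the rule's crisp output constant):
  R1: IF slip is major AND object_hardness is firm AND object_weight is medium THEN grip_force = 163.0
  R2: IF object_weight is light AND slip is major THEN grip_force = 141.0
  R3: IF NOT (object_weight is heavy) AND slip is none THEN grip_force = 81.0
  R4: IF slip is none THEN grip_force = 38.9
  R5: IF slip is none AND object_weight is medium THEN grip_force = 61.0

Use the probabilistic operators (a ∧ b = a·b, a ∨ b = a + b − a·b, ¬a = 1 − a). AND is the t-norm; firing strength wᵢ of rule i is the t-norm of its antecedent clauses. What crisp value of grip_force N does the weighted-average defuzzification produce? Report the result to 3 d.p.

R1 (z=163.0): major=0.12, firm=0.12, medium=0.54; AND[a·b] → w = 0.0078
R2 (z=141.0): light=0.08, major=0.12; AND[a·b] → w = 0.0096
R3 (z=81.0): ¬heavy=1−0.62=0.38, none=0.46; AND[a·b] → w = 0.1748
R4 (z=38.9): none=0.46 → w = 0.4600
R5 (z=61.0): none=0.46, medium=0.54; AND[a·b] → w = 0.2484
Weighted average = (0.0078·163.0 + 0.0096·141.0 + 0.1748·81.0 + 0.4600·38.9 + 0.2484·61.0) / (0.0078 + 0.0096 + 0.1748 + 0.4600 + 0.2484)
  = 49.8263 / 0.9006 = 55.327

55.327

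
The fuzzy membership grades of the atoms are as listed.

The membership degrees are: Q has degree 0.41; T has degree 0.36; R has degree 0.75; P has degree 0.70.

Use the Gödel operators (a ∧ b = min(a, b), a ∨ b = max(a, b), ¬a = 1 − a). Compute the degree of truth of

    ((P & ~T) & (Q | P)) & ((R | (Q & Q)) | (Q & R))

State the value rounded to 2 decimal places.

~T = 1 − 0.36 = 0.64
P & ~T = min(a, b) on (0.70, 0.64) = 0.64
Q | P = max(a, b) on (0.41, 0.70) = 0.70
(P & ~T) & (Q | P) = min(a, b) on (0.64, 0.70) = 0.64
Q & Q = min(a, b) on (0.41, 0.41) = 0.41
R | (Q & Q) = max(a, b) on (0.75, 0.41) = 0.75
Q & R = min(a, b) on (0.41, 0.75) = 0.41
(R | (Q & Q)) | (Q & R) = max(a, b) on (0.75, 0.41) = 0.75
((P & ~T) & (Q | P)) & ((R | (Q & Q)) | (Q & R)) = min(a, b) on (0.64, 0.75) = 0.64

0.64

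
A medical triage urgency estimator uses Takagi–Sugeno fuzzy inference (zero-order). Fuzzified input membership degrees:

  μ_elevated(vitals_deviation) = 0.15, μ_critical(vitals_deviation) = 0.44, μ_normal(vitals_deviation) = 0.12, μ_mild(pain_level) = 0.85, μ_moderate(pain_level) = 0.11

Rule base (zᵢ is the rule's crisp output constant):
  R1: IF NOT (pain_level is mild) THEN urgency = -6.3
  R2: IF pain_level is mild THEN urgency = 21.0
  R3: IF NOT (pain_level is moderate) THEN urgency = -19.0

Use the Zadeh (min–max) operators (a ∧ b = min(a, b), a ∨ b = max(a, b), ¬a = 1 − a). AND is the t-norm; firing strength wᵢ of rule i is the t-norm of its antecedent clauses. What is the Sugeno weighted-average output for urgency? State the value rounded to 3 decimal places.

-0.003

R1 (z=-6.3): ¬mild=1−0.85=0.15 → w = 0.15
R2 (z=21.0): mild=0.85 → w = 0.85
R3 (z=-19.0): ¬moderate=1−0.11=0.89 → w = 0.89
Weighted average = (0.15·-6.3 + 0.85·21.0 + 0.89·-19.0) / (0.15 + 0.85 + 0.89)
  = -0.0050 / 1.8900 = -0.003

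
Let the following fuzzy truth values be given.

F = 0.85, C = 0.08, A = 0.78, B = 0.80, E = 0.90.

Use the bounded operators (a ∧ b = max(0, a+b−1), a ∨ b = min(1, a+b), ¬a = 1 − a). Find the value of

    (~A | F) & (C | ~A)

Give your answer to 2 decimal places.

0.30

~A = 1 − 0.78 = 0.22
~A | F = min(1, a+b) on (0.22, 0.85) = 1.00
~A = 1 − 0.78 = 0.22
C | ~A = min(1, a+b) on (0.08, 0.22) = 0.30
(~A | F) & (C | ~A) = max(0, a+b−1) on (1.00, 0.30) = 0.30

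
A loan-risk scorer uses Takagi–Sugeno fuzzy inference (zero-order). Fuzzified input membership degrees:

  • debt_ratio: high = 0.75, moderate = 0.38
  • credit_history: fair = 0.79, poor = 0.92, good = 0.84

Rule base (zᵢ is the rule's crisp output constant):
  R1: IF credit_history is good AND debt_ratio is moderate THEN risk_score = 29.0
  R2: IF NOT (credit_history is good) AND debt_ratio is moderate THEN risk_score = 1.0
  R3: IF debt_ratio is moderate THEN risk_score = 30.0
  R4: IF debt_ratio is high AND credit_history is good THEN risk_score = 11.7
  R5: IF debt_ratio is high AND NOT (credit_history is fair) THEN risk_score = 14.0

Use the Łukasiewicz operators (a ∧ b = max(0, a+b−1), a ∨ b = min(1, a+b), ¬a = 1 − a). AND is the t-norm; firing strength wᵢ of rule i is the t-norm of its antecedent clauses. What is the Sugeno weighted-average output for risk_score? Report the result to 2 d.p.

20.74

R1 (z=29.0): good=0.84, moderate=0.38; AND[max(0, a+b−1)] → w = 0.22
R2 (z=1.0): ¬good=1−0.84=0.16, moderate=0.38; AND[max(0, a+b−1)] → w = 0.00
R3 (z=30.0): moderate=0.38 → w = 0.38
R4 (z=11.7): high=0.75, good=0.84; AND[max(0, a+b−1)] → w = 0.59
R5 (z=14.0): high=0.75, ¬fair=1−0.79=0.21; AND[max(0, a+b−1)] → w = 0.00
Weighted average = (0.22·29.0 + 0.00·1.0 + 0.38·30.0 + 0.59·11.7 + 0.00·14.0) / (0.22 + 0.00 + 0.38 + 0.59 + 0.00)
  = 24.6830 / 1.1900 = 20.74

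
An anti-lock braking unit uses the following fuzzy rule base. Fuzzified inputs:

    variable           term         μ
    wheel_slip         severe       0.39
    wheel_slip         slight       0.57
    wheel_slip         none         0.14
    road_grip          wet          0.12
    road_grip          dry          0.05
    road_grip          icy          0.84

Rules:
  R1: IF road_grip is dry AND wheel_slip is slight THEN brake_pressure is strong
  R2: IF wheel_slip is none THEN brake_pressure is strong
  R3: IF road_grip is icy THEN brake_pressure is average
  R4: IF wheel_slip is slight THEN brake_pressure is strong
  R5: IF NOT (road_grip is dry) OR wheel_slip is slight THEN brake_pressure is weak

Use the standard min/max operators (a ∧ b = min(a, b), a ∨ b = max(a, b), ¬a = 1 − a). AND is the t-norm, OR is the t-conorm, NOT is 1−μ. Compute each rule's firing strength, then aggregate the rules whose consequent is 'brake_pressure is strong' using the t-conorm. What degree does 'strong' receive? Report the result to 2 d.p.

R1: dry=0.05, slight=0.57; AND[min(a, b)] → w = 0.05
R2: none=0.14 → w = 0.14
R3: icy=0.84 → w = 0.84
R4: slight=0.57 → w = 0.57
R5: ¬dry=1−0.05=0.95, slight=0.57; OR[max(a, b)] → w = 0.95
Rules with consequent 'strong': {R1, R2, R4} → strengths 0.05, 0.14, 0.57
Aggregate via t-conorm [max(a, b)]: 0.57

0.57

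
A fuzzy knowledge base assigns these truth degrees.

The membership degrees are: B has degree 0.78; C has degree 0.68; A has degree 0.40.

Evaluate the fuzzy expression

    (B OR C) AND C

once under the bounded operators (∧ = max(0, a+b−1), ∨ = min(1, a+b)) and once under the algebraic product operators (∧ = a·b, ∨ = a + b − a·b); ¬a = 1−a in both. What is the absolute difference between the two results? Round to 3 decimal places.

Under bounded:
  B OR C = min(1, a+b) on (0.78, 0.68) = 1.00
  (B OR C) AND C = max(0, a+b−1) on (1.00, 0.68) = 0.68
  → value = 0.6800
Under algebraic product:
  B OR C = a + b − a·b on (0.7800, 0.6800) = 0.9296
  (B OR C) AND C = a·b on (0.9296, 0.6800) = 0.6321
  → value = 0.6321
|0.6800 − 0.6321| = 0.048

0.048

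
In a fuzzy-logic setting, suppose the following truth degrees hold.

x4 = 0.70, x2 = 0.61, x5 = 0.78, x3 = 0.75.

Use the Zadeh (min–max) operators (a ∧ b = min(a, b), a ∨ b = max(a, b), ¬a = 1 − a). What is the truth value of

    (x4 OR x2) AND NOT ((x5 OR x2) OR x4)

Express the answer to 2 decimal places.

0.22

x4 OR x2 = max(a, b) on (0.70, 0.61) = 0.70
x5 OR x2 = max(a, b) on (0.78, 0.61) = 0.78
(x5 OR x2) OR x4 = max(a, b) on (0.78, 0.70) = 0.78
NOT ((x5 OR x2) OR x4) = 1 − 0.78 = 0.22
(x4 OR x2) AND NOT ((x5 OR x2) OR x4) = min(a, b) on (0.70, 0.22) = 0.22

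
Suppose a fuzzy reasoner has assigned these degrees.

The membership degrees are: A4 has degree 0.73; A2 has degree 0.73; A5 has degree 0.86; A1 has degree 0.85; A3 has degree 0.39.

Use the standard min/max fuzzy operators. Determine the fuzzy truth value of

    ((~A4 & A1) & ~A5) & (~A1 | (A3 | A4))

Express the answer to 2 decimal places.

~A4 = 1 − 0.73 = 0.27
~A4 & A1 = min(a, b) on (0.27, 0.85) = 0.27
~A5 = 1 − 0.86 = 0.14
(~A4 & A1) & ~A5 = min(a, b) on (0.27, 0.14) = 0.14
~A1 = 1 − 0.85 = 0.15
A3 | A4 = max(a, b) on (0.39, 0.73) = 0.73
~A1 | (A3 | A4) = max(a, b) on (0.15, 0.73) = 0.73
((~A4 & A1) & ~A5) & (~A1 | (A3 | A4)) = min(a, b) on (0.14, 0.73) = 0.14

0.14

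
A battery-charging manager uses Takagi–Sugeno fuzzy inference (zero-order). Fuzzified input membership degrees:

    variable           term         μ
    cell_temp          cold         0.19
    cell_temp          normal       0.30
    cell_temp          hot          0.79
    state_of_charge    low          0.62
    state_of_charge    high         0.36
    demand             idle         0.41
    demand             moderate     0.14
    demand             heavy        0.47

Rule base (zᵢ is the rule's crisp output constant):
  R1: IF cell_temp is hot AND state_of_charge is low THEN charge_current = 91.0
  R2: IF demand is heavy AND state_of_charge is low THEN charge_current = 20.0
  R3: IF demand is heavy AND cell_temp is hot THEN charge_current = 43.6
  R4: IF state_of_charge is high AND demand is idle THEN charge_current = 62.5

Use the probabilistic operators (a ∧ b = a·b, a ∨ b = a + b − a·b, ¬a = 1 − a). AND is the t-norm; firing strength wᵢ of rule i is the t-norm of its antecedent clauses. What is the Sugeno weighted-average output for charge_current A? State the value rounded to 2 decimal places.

58.31

R1 (z=91.0): hot=0.79, low=0.62; AND[a·b] → w = 0.4898
R2 (z=20.0): heavy=0.47, low=0.62; AND[a·b] → w = 0.2914
R3 (z=43.6): heavy=0.47, hot=0.79; AND[a·b] → w = 0.3713
R4 (z=62.5): high=0.36, idle=0.41; AND[a·b] → w = 0.1476
Weighted average = (0.4898·91.0 + 0.2914·20.0 + 0.3713·43.6 + 0.1476·62.5) / (0.4898 + 0.2914 + 0.3713 + 0.1476)
  = 75.8135 / 1.3001 = 58.31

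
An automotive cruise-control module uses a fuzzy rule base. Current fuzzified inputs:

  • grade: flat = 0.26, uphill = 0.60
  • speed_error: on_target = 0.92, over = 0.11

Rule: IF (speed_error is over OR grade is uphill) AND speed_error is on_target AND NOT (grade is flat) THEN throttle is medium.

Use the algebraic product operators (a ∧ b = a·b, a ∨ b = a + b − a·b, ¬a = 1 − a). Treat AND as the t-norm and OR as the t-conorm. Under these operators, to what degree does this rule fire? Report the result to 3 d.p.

0.438

firing strength: (over=0.11 OR uphill=0.60) = 0.6440; AND[a·b] with on_target=0.92, ¬flat=1−0.26=0.74 → w = 0.4384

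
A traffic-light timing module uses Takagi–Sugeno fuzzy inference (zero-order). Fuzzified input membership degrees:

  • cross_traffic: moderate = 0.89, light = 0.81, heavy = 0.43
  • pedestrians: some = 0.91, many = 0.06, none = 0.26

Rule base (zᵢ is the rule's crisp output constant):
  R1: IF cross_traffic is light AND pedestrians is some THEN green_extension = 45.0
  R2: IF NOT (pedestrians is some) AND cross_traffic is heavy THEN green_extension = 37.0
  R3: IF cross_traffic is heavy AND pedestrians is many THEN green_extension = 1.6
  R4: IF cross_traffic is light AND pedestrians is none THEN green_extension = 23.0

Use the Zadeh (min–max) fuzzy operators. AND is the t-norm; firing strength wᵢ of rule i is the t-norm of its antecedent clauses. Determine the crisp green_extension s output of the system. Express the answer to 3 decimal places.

37.587

R1 (z=45.0): light=0.81, some=0.91; AND[min(a, b)] → w = 0.81
R2 (z=37.0): ¬some=1−0.91=0.09, heavy=0.43; AND[min(a, b)] → w = 0.09
R3 (z=1.6): heavy=0.43, many=0.06; AND[min(a, b)] → w = 0.06
R4 (z=23.0): light=0.81, none=0.26; AND[min(a, b)] → w = 0.26
Weighted average = (0.81·45.0 + 0.09·37.0 + 0.06·1.6 + 0.26·23.0) / (0.81 + 0.09 + 0.06 + 0.26)
  = 45.8560 / 1.2200 = 37.587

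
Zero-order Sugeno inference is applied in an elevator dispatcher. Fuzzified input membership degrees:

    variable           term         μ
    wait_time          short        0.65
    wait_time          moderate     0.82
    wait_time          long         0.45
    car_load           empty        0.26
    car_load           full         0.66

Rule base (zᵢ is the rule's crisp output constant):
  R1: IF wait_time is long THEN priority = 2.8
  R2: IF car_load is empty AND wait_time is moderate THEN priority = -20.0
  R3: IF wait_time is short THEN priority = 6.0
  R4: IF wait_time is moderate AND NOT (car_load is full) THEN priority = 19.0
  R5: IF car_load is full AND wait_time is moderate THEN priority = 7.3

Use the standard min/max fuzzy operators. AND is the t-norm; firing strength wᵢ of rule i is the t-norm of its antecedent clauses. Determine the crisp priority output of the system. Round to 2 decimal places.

R1 (z=2.8): long=0.45 → w = 0.45
R2 (z=-20.0): empty=0.26, moderate=0.82; AND[min(a, b)] → w = 0.26
R3 (z=6.0): short=0.65 → w = 0.65
R4 (z=19.0): moderate=0.82, ¬full=1−0.66=0.34; AND[min(a, b)] → w = 0.34
R5 (z=7.3): full=0.66, moderate=0.82; AND[min(a, b)] → w = 0.66
Weighted average = (0.45·2.8 + 0.26·-20.0 + 0.65·6.0 + 0.34·19.0 + 0.66·7.3) / (0.45 + 0.26 + 0.65 + 0.34 + 0.66)
  = 11.2380 / 2.3600 = 4.76

4.76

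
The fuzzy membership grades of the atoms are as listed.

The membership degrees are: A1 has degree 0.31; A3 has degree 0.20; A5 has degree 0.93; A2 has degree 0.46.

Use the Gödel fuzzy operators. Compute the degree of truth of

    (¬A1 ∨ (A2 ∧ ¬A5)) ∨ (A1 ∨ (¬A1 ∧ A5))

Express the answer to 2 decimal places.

0.69

¬A1 = 1 − 0.31 = 0.69
¬A5 = 1 − 0.93 = 0.07
A2 ∧ ¬A5 = min(a, b) on (0.46, 0.07) = 0.07
¬A1 ∨ (A2 ∧ ¬A5) = max(a, b) on (0.69, 0.07) = 0.69
¬A1 = 1 − 0.31 = 0.69
¬A1 ∧ A5 = min(a, b) on (0.69, 0.93) = 0.69
A1 ∨ (¬A1 ∧ A5) = max(a, b) on (0.31, 0.69) = 0.69
(¬A1 ∨ (A2 ∧ ¬A5)) ∨ (A1 ∨ (¬A1 ∧ A5)) = max(a, b) on (0.69, 0.69) = 0.69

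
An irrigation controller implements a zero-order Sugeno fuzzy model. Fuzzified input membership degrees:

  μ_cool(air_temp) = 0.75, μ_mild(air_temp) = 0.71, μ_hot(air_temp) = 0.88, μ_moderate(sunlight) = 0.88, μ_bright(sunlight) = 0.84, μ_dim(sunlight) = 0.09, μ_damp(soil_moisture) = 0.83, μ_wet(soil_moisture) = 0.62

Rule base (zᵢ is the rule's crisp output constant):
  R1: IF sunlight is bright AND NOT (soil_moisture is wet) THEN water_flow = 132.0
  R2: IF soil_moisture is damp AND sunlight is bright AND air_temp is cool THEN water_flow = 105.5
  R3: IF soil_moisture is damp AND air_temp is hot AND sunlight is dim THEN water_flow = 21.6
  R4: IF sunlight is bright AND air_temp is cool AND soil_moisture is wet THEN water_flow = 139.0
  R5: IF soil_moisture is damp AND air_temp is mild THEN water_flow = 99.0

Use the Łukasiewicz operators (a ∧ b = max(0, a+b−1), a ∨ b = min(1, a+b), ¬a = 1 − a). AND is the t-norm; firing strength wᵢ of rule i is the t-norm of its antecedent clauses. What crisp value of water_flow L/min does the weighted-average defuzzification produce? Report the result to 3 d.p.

R1 (z=132.0): bright=0.84, ¬wet=1−0.62=0.38; AND[max(0, a+b−1)] → w = 0.22
R2 (z=105.5): damp=0.83, bright=0.84, cool=0.75; AND[max(0, a+b−1)] → w = 0.42
R3 (z=21.6): damp=0.83, hot=0.88, dim=0.09; AND[max(0, a+b−1)] → w = 0.00
R4 (z=139.0): bright=0.84, cool=0.75, wet=0.62; AND[max(0, a+b−1)] → w = 0.21
R5 (z=99.0): damp=0.83, mild=0.71; AND[max(0, a+b−1)] → w = 0.54
Weighted average = (0.22·132.0 + 0.42·105.5 + 0.00·21.6 + 0.21·139.0 + 0.54·99.0) / (0.22 + 0.42 + 0.00 + 0.21 + 0.54)
  = 156.0000 / 1.3900 = 112.230

112.230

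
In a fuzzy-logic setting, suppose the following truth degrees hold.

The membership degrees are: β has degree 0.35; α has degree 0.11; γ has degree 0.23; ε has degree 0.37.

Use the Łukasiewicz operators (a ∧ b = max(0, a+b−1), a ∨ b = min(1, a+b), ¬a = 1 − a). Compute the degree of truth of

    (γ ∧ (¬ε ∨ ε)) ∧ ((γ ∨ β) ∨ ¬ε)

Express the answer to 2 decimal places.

¬ε = 1 − 0.37 = 0.63
¬ε ∨ ε = min(1, a+b) on (0.63, 0.37) = 1.00
γ ∧ (¬ε ∨ ε) = max(0, a+b−1) on (0.23, 1.00) = 0.23
γ ∨ β = min(1, a+b) on (0.23, 0.35) = 0.58
¬ε = 1 − 0.37 = 0.63
(γ ∨ β) ∨ ¬ε = min(1, a+b) on (0.58, 0.63) = 1.00
(γ ∧ (¬ε ∨ ε)) ∧ ((γ ∨ β) ∨ ¬ε) = max(0, a+b−1) on (0.23, 1.00) = 0.23

0.23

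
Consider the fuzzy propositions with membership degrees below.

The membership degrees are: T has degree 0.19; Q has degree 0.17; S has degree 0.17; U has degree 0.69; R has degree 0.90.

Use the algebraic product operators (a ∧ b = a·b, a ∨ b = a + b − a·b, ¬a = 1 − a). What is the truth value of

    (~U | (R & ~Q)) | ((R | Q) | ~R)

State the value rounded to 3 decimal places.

~U = 1 − 0.6900 = 0.3100
~Q = 1 − 0.1700 = 0.8300
R & ~Q = a·b on (0.9000, 0.8300) = 0.7470
~U | (R & ~Q) = a + b − a·b on (0.3100, 0.7470) = 0.8254
R | Q = a + b − a·b on (0.9000, 0.1700) = 0.9170
~R = 1 − 0.9000 = 0.1000
(R | Q) | ~R = a + b − a·b on (0.9170, 0.1000) = 0.9253
(~U | (R & ~Q)) | ((R | Q) | ~R) = a + b − a·b on (0.8254, 0.9253) = 0.9870

0.987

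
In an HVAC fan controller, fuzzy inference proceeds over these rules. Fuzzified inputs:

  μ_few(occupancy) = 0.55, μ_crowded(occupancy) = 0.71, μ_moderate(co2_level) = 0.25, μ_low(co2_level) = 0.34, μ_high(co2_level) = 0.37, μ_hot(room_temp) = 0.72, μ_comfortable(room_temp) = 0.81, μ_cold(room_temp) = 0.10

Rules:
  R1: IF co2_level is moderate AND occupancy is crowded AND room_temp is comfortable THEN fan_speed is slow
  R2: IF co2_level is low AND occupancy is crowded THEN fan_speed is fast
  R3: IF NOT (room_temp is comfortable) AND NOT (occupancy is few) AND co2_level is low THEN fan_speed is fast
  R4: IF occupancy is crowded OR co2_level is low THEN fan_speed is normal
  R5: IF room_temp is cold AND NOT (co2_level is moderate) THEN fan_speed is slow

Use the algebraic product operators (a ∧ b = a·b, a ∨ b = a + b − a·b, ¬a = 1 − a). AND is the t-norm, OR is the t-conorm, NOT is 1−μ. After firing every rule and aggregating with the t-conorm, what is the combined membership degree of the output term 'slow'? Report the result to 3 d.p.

R1: moderate=0.25, crowded=0.71, comfortable=0.81; AND[a·b] → w = 0.1438
R2: low=0.34, crowded=0.71; AND[a·b] → w = 0.2414
R3: ¬comfortable=1−0.81=0.19, ¬few=1−0.55=0.45, low=0.34; AND[a·b] → w = 0.0291
R4: crowded=0.71, low=0.34; OR[a + b − a·b] → w = 0.8086
R5: cold=0.10, ¬moderate=1−0.25=0.75; AND[a·b] → w = 0.0750
Rules with consequent 'slow': {R1, R5} → strengths 0.1438, 0.0750
Aggregate via t-conorm [a + b − a·b]: 0.2080

0.208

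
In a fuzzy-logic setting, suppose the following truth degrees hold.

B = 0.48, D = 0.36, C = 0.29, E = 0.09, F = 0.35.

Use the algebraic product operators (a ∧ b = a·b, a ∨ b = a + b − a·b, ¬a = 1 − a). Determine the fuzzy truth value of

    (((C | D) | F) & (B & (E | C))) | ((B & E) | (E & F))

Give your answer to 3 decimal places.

C | D = a + b − a·b on (0.2900, 0.3600) = 0.5456
(C | D) | F = a + b − a·b on (0.5456, 0.3500) = 0.7046
E | C = a + b − a·b on (0.0900, 0.2900) = 0.3539
B & (E | C) = a·b on (0.4800, 0.3539) = 0.1699
((C | D) | F) & (B & (E | C)) = a·b on (0.7046, 0.1699) = 0.1197
B & E = a·b on (0.4800, 0.0900) = 0.0432
E & F = a·b on (0.0900, 0.3500) = 0.0315
(B & E) | (E & F) = a + b − a·b on (0.0432, 0.0315) = 0.0733
(((C | D) | F) & (B & (E | C))) | ((B & E) | (E & F)) = a + b − a·b on (0.1197, 0.0733) = 0.1843

0.184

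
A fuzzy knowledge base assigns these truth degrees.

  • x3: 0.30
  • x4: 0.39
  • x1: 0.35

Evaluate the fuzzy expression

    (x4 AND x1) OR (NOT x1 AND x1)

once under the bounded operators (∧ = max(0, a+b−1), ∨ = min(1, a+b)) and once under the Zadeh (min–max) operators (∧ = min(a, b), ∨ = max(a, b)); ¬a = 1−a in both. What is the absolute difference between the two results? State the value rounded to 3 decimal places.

0.350

Under bounded:
  x4 AND x1 = max(0, a+b−1) on (0.39, 0.35) = 0.00
  NOT x1 = 1 − 0.35 = 0.65
  NOT x1 AND x1 = max(0, a+b−1) on (0.65, 0.35) = 0.00
  (x4 AND x1) OR (NOT x1 AND x1) = min(1, a+b) on (0.00, 0.00) = 0.00
  → value = 0.0000
Under Zadeh (min–max):
  x4 AND x1 = min(a, b) on (0.39, 0.35) = 0.35
  NOT x1 = 1 − 0.35 = 0.65
  NOT x1 AND x1 = min(a, b) on (0.65, 0.35) = 0.35
  (x4 AND x1) OR (NOT x1 AND x1) = max(a, b) on (0.35, 0.35) = 0.35
  → value = 0.3500
|0.0000 − 0.3500| = 0.350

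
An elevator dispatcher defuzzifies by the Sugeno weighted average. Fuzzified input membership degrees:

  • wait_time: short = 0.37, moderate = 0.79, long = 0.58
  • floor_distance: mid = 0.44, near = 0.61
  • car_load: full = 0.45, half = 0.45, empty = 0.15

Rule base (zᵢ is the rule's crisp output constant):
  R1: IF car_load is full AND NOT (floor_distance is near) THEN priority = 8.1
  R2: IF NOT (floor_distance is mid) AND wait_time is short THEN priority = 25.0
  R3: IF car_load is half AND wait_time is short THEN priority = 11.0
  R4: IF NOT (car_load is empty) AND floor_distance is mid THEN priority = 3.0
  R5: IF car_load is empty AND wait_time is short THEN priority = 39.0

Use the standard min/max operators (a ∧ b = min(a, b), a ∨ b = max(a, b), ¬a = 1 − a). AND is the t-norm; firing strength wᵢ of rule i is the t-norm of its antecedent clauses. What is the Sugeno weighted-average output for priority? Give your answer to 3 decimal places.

R1 (z=8.1): full=0.45, ¬near=1−0.61=0.39; AND[min(a, b)] → w = 0.39
R2 (z=25.0): ¬mid=1−0.44=0.56, short=0.37; AND[min(a, b)] → w = 0.37
R3 (z=11.0): half=0.45, short=0.37; AND[min(a, b)] → w = 0.37
R4 (z=3.0): ¬empty=1−0.15=0.85, mid=0.44; AND[min(a, b)] → w = 0.44
R5 (z=39.0): empty=0.15, short=0.37; AND[min(a, b)] → w = 0.15
Weighted average = (0.39·8.1 + 0.37·25.0 + 0.37·11.0 + 0.44·3.0 + 0.15·39.0) / (0.39 + 0.37 + 0.37 + 0.44 + 0.15)
  = 23.6490 / 1.7200 = 13.749

13.749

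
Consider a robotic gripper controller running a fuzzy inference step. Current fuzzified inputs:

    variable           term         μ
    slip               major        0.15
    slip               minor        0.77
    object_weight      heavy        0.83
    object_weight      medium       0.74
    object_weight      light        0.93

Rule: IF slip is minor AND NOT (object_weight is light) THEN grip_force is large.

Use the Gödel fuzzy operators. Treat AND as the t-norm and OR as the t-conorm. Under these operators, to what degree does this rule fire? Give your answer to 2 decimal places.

firing strength: minor=0.77, ¬light=1−0.93=0.07; AND[min(a, b)] → w = 0.07

0.07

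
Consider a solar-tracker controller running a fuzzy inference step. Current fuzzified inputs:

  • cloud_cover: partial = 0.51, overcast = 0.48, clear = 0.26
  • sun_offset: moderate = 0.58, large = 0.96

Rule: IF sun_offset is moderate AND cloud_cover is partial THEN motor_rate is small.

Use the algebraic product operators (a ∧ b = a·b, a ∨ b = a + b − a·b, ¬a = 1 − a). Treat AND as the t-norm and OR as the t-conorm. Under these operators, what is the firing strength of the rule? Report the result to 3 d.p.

firing strength: moderate=0.58, partial=0.51; AND[a·b] → w = 0.2958

0.296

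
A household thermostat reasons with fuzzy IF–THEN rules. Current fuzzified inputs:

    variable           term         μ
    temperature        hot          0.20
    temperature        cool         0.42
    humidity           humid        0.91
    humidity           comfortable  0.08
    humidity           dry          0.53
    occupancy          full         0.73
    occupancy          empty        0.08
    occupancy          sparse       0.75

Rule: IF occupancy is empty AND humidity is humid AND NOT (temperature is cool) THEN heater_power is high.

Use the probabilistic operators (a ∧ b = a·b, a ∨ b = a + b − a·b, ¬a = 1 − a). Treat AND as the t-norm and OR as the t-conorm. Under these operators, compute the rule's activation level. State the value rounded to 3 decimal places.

0.042

firing strength: empty=0.08, humid=0.91, ¬cool=1−0.42=0.58; AND[a·b] → w = 0.0422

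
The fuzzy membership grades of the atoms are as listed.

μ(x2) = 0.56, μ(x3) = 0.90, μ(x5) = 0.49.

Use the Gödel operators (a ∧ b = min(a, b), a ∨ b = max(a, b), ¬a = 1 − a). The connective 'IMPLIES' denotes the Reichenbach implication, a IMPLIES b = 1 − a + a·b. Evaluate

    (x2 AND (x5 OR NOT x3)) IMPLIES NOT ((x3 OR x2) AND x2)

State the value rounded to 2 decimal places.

NOT x3 = 1 − 0.90 = 0.10
x5 OR NOT x3 = max(a, b) on (0.49, 0.10) = 0.49
x2 AND (x5 OR NOT x3) = min(a, b) on (0.56, 0.49) = 0.49
x3 OR x2 = max(a, b) on (0.90, 0.56) = 0.90
(x3 OR x2) AND x2 = min(a, b) on (0.90, 0.56) = 0.56
NOT ((x3 OR x2) AND x2) = 1 − 0.56 = 0.44
(x2 AND (x5 OR NOT x3)) IMPLIES NOT ((x3 OR x2) AND x2)  [Reichenbach: 1 − a + a·b] with a=0.49, b=0.44 → 0.73

0.73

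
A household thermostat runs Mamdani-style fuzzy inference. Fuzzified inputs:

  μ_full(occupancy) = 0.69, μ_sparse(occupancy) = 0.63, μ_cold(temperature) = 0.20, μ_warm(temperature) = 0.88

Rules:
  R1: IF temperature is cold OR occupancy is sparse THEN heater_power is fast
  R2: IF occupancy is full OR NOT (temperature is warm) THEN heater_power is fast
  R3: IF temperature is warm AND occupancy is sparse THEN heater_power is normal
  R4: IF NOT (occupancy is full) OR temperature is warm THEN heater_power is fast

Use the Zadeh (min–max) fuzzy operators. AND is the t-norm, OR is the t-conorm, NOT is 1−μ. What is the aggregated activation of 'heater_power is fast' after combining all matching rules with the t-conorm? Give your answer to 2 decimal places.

R1: cold=0.20, sparse=0.63; OR[max(a, b)] → w = 0.63
R2: full=0.69, ¬warm=1−0.88=0.12; OR[max(a, b)] → w = 0.69
R3: warm=0.88, sparse=0.63; AND[min(a, b)] → w = 0.63
R4: ¬full=1−0.69=0.31, warm=0.88; OR[max(a, b)] → w = 0.88
Rules with consequent 'fast': {R1, R2, R4} → strengths 0.63, 0.69, 0.88
Aggregate via t-conorm [max(a, b)]: 0.88

0.88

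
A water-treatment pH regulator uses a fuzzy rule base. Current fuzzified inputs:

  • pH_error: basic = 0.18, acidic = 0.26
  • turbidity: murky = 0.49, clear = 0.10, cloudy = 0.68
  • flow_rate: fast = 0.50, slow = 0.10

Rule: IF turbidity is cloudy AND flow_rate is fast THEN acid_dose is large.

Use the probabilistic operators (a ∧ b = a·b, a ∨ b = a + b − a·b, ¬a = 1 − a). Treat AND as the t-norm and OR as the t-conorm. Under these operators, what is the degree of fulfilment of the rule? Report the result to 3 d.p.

firing strength: cloudy=0.68, fast=0.50; AND[a·b] → w = 0.3400

0.340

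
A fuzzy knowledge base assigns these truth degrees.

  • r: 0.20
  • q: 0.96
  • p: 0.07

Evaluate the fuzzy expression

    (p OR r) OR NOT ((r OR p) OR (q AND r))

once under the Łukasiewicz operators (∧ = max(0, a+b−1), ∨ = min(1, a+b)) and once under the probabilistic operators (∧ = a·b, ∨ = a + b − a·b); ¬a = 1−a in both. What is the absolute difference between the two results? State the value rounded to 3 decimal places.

0.137

Under Łukasiewicz:
  p OR r = min(1, a+b) on (0.07, 0.20) = 0.27
  r OR p = min(1, a+b) on (0.20, 0.07) = 0.27
  q AND r = max(0, a+b−1) on (0.96, 0.20) = 0.16
  (r OR p) OR (q AND r) = min(1, a+b) on (0.27, 0.16) = 0.43
  NOT ((r OR p) OR (q AND r)) = 1 − 0.43 = 0.57
  (p OR r) OR NOT ((r OR p) OR (q AND r)) = min(1, a+b) on (0.27, 0.57) = 0.84
  → value = 0.8400
Under probabilistic:
  p OR r = a + b − a·b on (0.0700, 0.2000) = 0.2560
  r OR p = a + b − a·b on (0.2000, 0.0700) = 0.2560
  q AND r = a·b on (0.9600, 0.2000) = 0.1920
  (r OR p) OR (q AND r) = a + b − a·b on (0.2560, 0.1920) = 0.3988
  NOT ((r OR p) OR (q AND r)) = 1 − 0.3988 = 0.6012
  (p OR r) OR NOT ((r OR p) OR (q AND r)) = a + b − a·b on (0.2560, 0.6012) = 0.7033
  → value = 0.7033
|0.8400 − 0.7033| = 0.137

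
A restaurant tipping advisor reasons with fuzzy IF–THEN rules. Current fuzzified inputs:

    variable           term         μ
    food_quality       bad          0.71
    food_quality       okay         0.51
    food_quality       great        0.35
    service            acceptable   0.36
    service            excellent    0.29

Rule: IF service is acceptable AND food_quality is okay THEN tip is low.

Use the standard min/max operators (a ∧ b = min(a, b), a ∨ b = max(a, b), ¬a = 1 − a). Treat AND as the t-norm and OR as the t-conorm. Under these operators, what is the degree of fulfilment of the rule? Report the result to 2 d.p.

0.36

firing strength: acceptable=0.36, okay=0.51; AND[min(a, b)] → w = 0.36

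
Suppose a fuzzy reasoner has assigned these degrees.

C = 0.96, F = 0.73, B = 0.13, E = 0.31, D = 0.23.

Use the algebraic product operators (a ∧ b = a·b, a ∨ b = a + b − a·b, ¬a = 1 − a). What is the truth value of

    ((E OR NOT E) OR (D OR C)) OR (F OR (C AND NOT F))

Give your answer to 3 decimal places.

0.999

NOT E = 1 − 0.3100 = 0.6900
E OR NOT E = a + b − a·b on (0.3100, 0.6900) = 0.7861
D OR C = a + b − a·b on (0.2300, 0.9600) = 0.9692
(E OR NOT E) OR (D OR C) = a + b − a·b on (0.7861, 0.9692) = 0.9934
NOT F = 1 − 0.7300 = 0.2700
C AND NOT F = a·b on (0.9600, 0.2700) = 0.2592
F OR (C AND NOT F) = a + b − a·b on (0.7300, 0.2592) = 0.8000
((E OR NOT E) OR (D OR C)) OR (F OR (C AND NOT F)) = a + b − a·b on (0.9934, 0.8000) = 0.9987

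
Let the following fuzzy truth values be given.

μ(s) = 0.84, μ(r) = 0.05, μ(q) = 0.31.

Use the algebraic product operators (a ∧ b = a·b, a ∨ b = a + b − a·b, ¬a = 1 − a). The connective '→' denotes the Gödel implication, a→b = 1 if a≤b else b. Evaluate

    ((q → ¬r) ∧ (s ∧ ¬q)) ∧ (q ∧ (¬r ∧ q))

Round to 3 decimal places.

0.053

¬r = 1 − 0.0500 = 0.9500
q → ¬r  [Gödel: 1 if a≤b else b] with a=0.3100, b=0.9500 → 1.0000
¬q = 1 − 0.3100 = 0.6900
s ∧ ¬q = a·b on (0.8400, 0.6900) = 0.5796
(q → ¬r) ∧ (s ∧ ¬q) = a·b on (1.0000, 0.5796) = 0.5796
¬r = 1 − 0.0500 = 0.9500
¬r ∧ q = a·b on (0.9500, 0.3100) = 0.2945
q ∧ (¬r ∧ q) = a·b on (0.3100, 0.2945) = 0.0913
((q → ¬r) ∧ (s ∧ ¬q)) ∧ (q ∧ (¬r ∧ q)) = a·b on (0.5796, 0.0913) = 0.0529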